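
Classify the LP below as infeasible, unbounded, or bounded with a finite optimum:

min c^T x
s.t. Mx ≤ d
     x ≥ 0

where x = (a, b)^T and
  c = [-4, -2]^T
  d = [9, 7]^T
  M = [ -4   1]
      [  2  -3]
Feasible point: (0, 0) satisfies every constraint, so the LP is feasible.
Direction d = (1, 1): for each constraint row a, a·d ≤ 0 —
  (-4)(1) + (1)(1) = -3 ≤ 0
  (2)(1) + (-3)(1) = -1 ≤ 0
and d ≥ 0, so (0, 0) + t·d stays feasible for every t ≥ 0. Along this ray z = -4a - 2b changes by -6 per unit t, so z → −∞.

Unbounded: there is a feasible ray along which z → −∞.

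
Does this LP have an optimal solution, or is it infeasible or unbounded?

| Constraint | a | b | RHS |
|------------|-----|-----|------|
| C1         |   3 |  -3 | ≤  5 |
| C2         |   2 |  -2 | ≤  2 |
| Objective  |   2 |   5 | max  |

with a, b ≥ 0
Feasible point: (0, 0) satisfies every constraint, so the LP is feasible.
Direction d = (0, 1): for each constraint row a, a·d ≤ 0 —
  (3)(0) + (-3)(1) = -3 ≤ 0
  (2)(0) + (-2)(1) = -2 ≤ 0
and d ≥ 0, so (0, 0) + t·d stays feasible for every t ≥ 0. Along this ray z = 2a + 5b changes by 5 per unit t, so z → +∞.

Unbounded: there is a feasible ray along which z → +∞.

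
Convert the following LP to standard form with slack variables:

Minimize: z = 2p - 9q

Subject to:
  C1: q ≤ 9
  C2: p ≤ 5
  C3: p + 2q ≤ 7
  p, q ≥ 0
min z = 2p - 9q

s.t.
  q + s1 = 9
  p + s2 = 5
  p + 2q + s3 = 7
  p, q, s1, s2, s3 ≥ 0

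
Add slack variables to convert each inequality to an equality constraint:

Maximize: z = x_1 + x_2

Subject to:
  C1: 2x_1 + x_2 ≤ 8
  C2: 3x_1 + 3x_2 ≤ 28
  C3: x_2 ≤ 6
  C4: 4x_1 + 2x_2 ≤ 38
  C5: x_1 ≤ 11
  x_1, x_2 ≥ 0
max z = x_1 + x_2

s.t.
  2x_1 + x_2 + s1 = 8
  3x_1 + 3x_2 + s2 = 28
  x_2 + s3 = 6
  4x_1 + 2x_2 + s4 = 38
  x_1 + s5 = 11
  x_1, x_2, s1, s2, s3, s4, s5 ≥ 0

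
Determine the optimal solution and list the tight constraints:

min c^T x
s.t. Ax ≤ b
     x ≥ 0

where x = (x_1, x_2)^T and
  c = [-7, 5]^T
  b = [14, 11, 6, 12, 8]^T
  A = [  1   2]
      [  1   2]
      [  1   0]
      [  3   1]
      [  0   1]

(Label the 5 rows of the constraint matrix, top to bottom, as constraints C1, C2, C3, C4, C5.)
Optimal: x_1 = 4, x_2 = 0
Slack at optimum:
  C1: slack = 10
  C2: slack = 7
  C3: slack = 2
  C4: slack = 0 (binding)
  C5: slack = 8
  x_1 ≥ 0: x_1 = 4
  x_2 ≥ 0: x_2 = 0 (binding)
Binding constraints: C4, x_2 ≥ 0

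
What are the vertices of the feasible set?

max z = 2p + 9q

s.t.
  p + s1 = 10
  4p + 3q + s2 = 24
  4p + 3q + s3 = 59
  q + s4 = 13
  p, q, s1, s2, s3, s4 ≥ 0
Each vertex is the intersection of two constraint boundaries that also satisfies all remaining constraints:
  p = 0 and q = 0 → (0, 0)
  4p + 3q = 24 and q = 0 → (6, 0)
  4p + 3q = 24 and p = 0 → (0, 8)

Vertices: (0, 0), (6, 0), (0, 8)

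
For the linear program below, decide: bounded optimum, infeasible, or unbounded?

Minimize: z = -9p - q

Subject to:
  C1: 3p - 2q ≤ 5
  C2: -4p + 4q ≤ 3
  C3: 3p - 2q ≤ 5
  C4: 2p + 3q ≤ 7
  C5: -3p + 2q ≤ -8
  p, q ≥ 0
C1 requires 3p - 2q ≤ 5, while C5 (-3p + 2q ≤ -8) is equivalent to 3p - 2q ≥ 8. Together they would need 8 ≤ 3p - 2q ≤ 5, which is impossible since 8 > 5. No point satisfies all constraints.

Infeasible — the constraint set is empty.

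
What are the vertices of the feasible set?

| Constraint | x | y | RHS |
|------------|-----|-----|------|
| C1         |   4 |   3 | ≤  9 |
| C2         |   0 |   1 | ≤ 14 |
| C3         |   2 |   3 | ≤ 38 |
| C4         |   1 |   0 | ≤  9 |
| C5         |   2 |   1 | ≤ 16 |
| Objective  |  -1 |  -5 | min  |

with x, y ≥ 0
Each vertex is the intersection of two constraint boundaries that also satisfies all remaining constraints:
  x = 0 and y = 0 → (0, 0)
  4x + 3y = 9 and y = 0 → (2.25, 0)
  4x + 3y = 9 and x = 0 → (0, 3)

Vertices: (0, 0), (2.25, 0), (0, 3)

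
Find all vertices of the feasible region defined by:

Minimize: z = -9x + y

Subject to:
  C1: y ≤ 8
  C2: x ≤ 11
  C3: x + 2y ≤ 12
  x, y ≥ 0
Each vertex is the intersection of two constraint boundaries that also satisfies all remaining constraints:
  x = 0 and y = 0 → (0, 0)
  x = 11 and y = 0 → (11, 0)
  x = 11 and x + 2y = 12 → (11, 0.5)
  x + 2y = 12 and x = 0 → (0, 6)

Vertices: (0, 0), (11, 0), (11, 0.5), (0, 6)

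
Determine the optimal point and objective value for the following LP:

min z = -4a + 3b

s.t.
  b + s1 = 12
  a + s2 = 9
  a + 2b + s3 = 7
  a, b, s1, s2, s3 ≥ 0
Each vertex is the intersection of two constraint boundaries that also satisfies all remaining constraints:
  a = 0 and b = 0 → (0, 0)
  a + 2b = 7 and b = 0 → (7, 0)
  a + 2b = 7 and a = 0 → (0, 3.5)

Evaluating z = -4a + 3b at each vertex:
  (0, 0): z = 0
  (7, 0): z = -28
  (0, 3.5): z = 10.5

The minimum is at (7, 0) with z = -28.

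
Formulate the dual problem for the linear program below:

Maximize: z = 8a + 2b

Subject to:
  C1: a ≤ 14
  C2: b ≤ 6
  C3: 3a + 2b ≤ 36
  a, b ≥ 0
Minimize: z = 14y1 + 6y2 + 36y3

Subject to:
  C1: -y1 - 3y3 ≤ -8
  C2: -y2 - 2y3 ≤ -2
  y1, y2, y3 ≥ 0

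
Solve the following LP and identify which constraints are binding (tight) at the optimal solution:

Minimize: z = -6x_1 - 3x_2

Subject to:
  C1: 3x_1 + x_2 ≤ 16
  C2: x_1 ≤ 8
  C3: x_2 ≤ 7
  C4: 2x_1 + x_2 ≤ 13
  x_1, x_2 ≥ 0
Optimal: x_1 = 3, x_2 = 7
Slack at optimum:
  C1: slack = 0 (binding)
  C2: slack = 5
  C3: slack = 0 (binding)
  C4: slack = 0 (binding)
  x_1 ≥ 0: x_1 = 3
  x_2 ≥ 0: x_2 = 7
Binding constraints: C1, C3, C4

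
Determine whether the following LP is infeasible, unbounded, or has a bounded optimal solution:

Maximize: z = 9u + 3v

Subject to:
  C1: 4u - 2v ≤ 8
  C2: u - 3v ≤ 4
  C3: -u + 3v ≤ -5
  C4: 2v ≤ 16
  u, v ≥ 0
C2 requires u - 3v ≤ 4, while C3 (-u + 3v ≤ -5) is equivalent to u - 3v ≥ 5. Together they would need 5 ≤ u - 3v ≤ 4, which is impossible since 5 > 4. No point satisfies all constraints.

The feasible region is empty; the LP is infeasible.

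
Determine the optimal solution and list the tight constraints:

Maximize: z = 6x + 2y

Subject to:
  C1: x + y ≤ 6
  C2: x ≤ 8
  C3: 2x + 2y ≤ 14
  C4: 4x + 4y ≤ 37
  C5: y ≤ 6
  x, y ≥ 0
Optimal: x = 6, y = 0
Binding: C1, y ≥ 0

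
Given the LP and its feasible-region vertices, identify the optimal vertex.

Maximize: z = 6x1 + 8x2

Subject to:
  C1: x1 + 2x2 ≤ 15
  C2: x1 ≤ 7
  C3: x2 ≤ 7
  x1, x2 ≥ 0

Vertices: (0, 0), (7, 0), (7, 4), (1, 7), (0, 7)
(7, 4) with z = 74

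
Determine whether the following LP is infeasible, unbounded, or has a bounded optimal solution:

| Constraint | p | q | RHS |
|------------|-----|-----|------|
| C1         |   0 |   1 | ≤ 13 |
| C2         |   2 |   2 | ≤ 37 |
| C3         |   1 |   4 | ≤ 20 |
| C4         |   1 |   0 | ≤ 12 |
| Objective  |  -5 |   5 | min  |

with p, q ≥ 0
The point (12, 0) satisfies every constraint, so the LP is feasible; the constraints give p ≤ 12 and q ≤ 13, which with p, q ≥ 0 keep the feasible region inside a bounded box. A feasible, bounded LP attains a finite optimum at a vertex.

Evaluating z = -5p + 5q at each vertex:
  (0, 0): z = 0
  (12, 0): z = -60
  (12, 2): z = -50
  (0, 5): z = 25

Bounded optimum: z* = -60 at (12, 0).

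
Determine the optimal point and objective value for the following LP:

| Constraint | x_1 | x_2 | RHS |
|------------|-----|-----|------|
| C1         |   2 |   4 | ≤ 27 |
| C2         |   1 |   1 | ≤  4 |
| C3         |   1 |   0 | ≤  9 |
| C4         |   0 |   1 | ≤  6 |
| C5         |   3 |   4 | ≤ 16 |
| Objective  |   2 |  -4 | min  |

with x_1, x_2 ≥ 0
x_1 = 0, x_2 = 4, z = -16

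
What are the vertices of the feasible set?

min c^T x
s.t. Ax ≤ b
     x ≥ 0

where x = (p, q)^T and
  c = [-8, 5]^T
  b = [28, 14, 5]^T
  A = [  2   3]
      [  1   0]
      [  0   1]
Each vertex is the intersection of two constraint boundaries that also satisfies all remaining constraints:
  p = 0 and q = 0 → (0, 0)
  2p + 3q = 28 and p = 14 → (14, 0)
  2p + 3q = 28 and q = 5 → (6.5, 5)
  q = 5 and p = 0 → (0, 5)

Vertices: (0, 0), (14, 0), (6.5, 5), (0, 5)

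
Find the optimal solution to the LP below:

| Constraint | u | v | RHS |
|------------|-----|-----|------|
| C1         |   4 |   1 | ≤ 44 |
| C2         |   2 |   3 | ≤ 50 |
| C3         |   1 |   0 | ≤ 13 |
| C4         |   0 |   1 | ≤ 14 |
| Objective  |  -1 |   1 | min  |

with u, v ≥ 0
Each vertex is the intersection of two constraint boundaries that also satisfies all remaining constraints:
  u = 0 and v = 0 → (0, 0)
  4u + v = 44 and v = 0 → (11, 0)
  4u + v = 44 and 2u + 3v = 50 → (8.2, 11.2)
  2u + 3v = 50 and v = 14 → (4, 14)
  v = 14 and u = 0 → (0, 14)

Evaluating z = -u + v at each vertex:
  (0, 0): z = 0
  (11, 0): z = -11
  (8.2, 11.2): z = 3
  (4, 14): z = 10
  (0, 14): z = 14

The minimum is at (11, 0) with z = -11.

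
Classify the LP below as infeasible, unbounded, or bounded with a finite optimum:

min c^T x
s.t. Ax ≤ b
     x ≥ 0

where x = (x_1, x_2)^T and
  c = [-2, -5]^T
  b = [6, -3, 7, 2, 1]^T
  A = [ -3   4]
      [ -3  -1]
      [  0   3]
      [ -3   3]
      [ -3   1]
Feasible point: (1, 0) satisfies every constraint, so the LP is feasible.
Direction d = (1, 0): for each constraint row a, a·d ≤ 0 —
  (-3)(1) + (4)(0) = -3 ≤ 0
  (-3)(1) + (-1)(0) = -3 ≤ 0
  (0)(1) + (3)(0) = 0 ≤ 0
  (-3)(1) + (3)(0) = -3 ≤ 0
  (-3)(1) + (1)(0) = -3 ≤ 0
and d ≥ 0, so (1, 0) + t·d stays feasible for every t ≥ 0. Along this ray z = -2x_1 - 5x_2 changes by -2 per unit t, so z → −∞.

Unbounded — the objective can decrease without bound over the feasible region.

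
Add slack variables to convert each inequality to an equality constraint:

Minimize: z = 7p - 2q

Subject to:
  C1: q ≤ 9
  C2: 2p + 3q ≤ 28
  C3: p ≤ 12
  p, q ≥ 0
min z = 7p - 2q

s.t.
  q + s1 = 9
  2p + 3q + s2 = 28
  p + s3 = 12
  p, q, s1, s2, s3 ≥ 0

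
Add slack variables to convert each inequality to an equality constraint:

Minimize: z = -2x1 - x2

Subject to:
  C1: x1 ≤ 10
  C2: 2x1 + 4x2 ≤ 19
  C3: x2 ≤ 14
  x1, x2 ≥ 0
min z = -2x1 - x2

s.t.
  x1 + s1 = 10
  2x1 + 4x2 + s2 = 19
  x2 + s3 = 14
  x1, x2, s1, s2, s3 ≥ 0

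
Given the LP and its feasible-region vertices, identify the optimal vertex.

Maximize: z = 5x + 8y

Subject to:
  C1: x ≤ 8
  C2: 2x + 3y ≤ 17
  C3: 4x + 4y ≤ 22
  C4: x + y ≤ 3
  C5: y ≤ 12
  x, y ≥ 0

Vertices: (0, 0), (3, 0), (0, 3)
Evaluating z = 5x + 8y at each vertex:
  (0, 0): z = 0
  (3, 0): z = 15
  (0, 3): z = 24

The largest value is z = 24, attained at (0, 3).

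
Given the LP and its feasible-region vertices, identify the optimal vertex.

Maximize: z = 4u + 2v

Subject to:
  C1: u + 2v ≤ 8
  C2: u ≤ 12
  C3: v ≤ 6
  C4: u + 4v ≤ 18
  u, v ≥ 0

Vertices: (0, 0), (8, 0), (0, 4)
(8, 0) with z = 32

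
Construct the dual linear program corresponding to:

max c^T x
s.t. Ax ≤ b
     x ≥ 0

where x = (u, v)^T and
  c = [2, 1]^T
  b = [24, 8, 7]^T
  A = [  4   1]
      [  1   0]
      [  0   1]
Minimize: z = 24y1 + 8y2 + 7y3

Subject to:
  C1: -4y1 - y2 ≤ -2
  C2: -y1 - y3 ≤ -1
  y1, y2, y3 ≥ 0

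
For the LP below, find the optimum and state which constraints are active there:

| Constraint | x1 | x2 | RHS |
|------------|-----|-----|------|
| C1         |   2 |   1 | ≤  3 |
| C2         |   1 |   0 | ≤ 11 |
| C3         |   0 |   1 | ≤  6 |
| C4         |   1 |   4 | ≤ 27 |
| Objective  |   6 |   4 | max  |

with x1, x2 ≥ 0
Optimal: x1 = 0, x2 = 3
Binding: C1, x1 ≥ 0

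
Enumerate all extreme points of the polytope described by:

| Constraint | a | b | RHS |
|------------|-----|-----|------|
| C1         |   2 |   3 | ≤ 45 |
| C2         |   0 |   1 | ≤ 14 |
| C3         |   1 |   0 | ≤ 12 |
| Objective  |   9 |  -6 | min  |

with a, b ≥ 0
Each vertex is the intersection of two constraint boundaries that also satisfies all remaining constraints:
  a = 0 and b = 0 → (0, 0)
  a = 12 and b = 0 → (12, 0)
  2a + 3b = 45 and a = 12 → (12, 7)
  2a + 3b = 45 and b = 14 → (1.5, 14)
  b = 14 and a = 0 → (0, 14)

Vertices: (0, 0), (12, 0), (12, 7), (1.5, 14), (0, 14)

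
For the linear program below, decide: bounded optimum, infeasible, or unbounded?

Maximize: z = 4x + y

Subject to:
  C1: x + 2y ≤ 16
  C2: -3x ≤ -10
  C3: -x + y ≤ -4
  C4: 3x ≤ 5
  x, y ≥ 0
C4 requires 3x ≤ 5, while C2 (-3x ≤ -10) is equivalent to 3x ≥ 10. Together they would need 10 ≤ 3x ≤ 5, which is impossible since 10 > 5. No point satisfies all constraints.

Infeasible: no point satisfies all constraints simultaneously.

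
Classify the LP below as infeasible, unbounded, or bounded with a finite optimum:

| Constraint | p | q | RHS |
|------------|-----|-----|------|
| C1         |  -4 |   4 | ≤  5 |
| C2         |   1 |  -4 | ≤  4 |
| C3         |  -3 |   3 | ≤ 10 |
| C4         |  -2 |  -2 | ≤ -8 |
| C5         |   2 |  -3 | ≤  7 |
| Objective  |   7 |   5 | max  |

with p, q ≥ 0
Feasible point: (2, 2) satisfies every constraint, so the LP is feasible.
Direction d = (1, 1): for each constraint row a, a·d ≤ 0 —
  (-4)(1) + (4)(1) = 0 ≤ 0
  (1)(1) + (-4)(1) = -3 ≤ 0
  (-3)(1) + (3)(1) = 0 ≤ 0
  (-2)(1) + (-2)(1) = -4 ≤ 0
  (2)(1) + (-3)(1) = -1 ≤ 0
and d ≥ 0, so (2, 2) + t·d stays feasible for every t ≥ 0. Along this ray z = 7p + 5q changes by 12 per unit t, so z → +∞.

Unbounded — the objective can increase without bound over the feasible region.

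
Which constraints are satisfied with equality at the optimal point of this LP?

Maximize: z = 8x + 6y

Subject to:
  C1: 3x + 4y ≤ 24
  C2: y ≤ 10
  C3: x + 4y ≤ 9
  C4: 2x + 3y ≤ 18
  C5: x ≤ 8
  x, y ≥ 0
Optimal: x = 8, y = 0
Binding: C1, C5, y ≥ 0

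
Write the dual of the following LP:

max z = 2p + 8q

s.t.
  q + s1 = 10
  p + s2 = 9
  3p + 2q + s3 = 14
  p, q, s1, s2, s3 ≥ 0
Minimize: z = 10y1 + 9y2 + 14y3

Subject to:
  C1: -y2 - 3y3 ≤ -2
  C2: -y1 - 2y3 ≤ -8
  y1, y2, y3 ≥ 0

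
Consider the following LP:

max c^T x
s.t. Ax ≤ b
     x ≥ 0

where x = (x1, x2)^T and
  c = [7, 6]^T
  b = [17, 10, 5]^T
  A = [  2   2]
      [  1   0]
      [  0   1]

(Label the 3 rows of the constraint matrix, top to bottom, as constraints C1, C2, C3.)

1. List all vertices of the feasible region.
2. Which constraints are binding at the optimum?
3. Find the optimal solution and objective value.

1. (0, 0), (8.5, 0), (3.5, 5), (0, 5)
2. C1, x2 ≥ 0
3. x1 = 8.5, x2 = 0, z = 59.5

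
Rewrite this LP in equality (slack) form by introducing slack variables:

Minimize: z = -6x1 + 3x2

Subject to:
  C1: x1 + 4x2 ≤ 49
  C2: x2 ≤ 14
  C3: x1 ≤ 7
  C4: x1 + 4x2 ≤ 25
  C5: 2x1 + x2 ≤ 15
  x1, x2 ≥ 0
min z = -6x1 + 3x2

s.t.
  x1 + 4x2 + s1 = 49
  x2 + s2 = 14
  x1 + s3 = 7
  x1 + 4x2 + s4 = 25
  2x1 + x2 + s5 = 15
  x1, x2, s1, s2, s3, s4, s5 ≥ 0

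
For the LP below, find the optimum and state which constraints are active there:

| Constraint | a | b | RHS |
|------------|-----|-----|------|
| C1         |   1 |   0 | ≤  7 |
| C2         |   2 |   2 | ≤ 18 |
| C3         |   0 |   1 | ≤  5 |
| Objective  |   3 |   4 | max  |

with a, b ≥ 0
Optimal: a = 4, b = 5
Slack at optimum:
  C1: slack = 3
  C2: slack = 0 (binding)
  C3: slack = 0 (binding)
  a ≥ 0: a = 4
  b ≥ 0: b = 5
Binding constraints: C2, C3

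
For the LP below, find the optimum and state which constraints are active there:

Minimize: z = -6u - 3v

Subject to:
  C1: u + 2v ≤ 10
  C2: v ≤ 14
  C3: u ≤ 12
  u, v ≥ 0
Optimal: u = 10, v = 0
Slack at optimum:
  C1: slack = 0 (binding)
  C2: slack = 14
  C3: slack = 2
  u ≥ 0: u = 10
  v ≥ 0: v = 0 (binding)
Binding constraints: C1, v ≥ 0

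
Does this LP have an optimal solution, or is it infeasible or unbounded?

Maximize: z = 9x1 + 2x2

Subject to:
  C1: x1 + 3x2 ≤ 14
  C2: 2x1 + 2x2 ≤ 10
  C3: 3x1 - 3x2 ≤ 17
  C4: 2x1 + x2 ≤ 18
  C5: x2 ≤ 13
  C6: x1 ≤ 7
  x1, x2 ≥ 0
The point (5, 0) satisfies every constraint, so the LP is feasible; the constraints give x1 ≤ 7 and x2 ≤ 13, which with x1, x2 ≥ 0 keep the feasible region inside a bounded box. A feasible, bounded LP attains a finite optimum at a vertex.

Bounded optimum: z* = 45 at (5, 0).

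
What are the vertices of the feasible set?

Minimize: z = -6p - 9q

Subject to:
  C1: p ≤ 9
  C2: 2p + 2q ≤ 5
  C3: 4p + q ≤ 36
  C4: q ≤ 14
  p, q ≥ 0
Each vertex is the intersection of two constraint boundaries that also satisfies all remaining constraints:
  p = 0 and q = 0 → (0, 0)
  2p + 2q = 5 and q = 0 → (2.5, 0)
  2p + 2q = 5 and p = 0 → (0, 2.5)

Vertices: (0, 0), (2.5, 0), (0, 2.5)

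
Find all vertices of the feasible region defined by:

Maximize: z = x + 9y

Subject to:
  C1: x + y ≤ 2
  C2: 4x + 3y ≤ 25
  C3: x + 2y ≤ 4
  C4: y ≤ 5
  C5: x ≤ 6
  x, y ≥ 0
Each vertex is the intersection of two constraint boundaries that also satisfies all remaining constraints:
  x = 0 and y = 0 → (0, 0)
  x + y = 2 and y = 0 → (2, 0)
  x + y = 2 and x + 2y = 4 → (0, 2)

Vertices: (0, 0), (2, 0), (0, 2)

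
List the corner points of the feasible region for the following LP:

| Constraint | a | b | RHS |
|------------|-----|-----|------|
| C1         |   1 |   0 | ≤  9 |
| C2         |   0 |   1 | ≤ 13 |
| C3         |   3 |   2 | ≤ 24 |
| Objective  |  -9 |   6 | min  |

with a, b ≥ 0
Each vertex is the intersection of two constraint boundaries that also satisfies all remaining constraints:
  a = 0 and b = 0 → (0, 0)
  3a + 2b = 24 and b = 0 → (8, 0)
  3a + 2b = 24 and a = 0 → (0, 12)

Vertices: (0, 0), (8, 0), (0, 12)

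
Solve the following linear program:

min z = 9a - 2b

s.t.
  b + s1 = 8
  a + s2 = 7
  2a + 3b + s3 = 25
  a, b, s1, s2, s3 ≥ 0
Each vertex is the intersection of two constraint boundaries that also satisfies all remaining constraints:
  a = 0 and b = 0 → (0, 0)
  a = 7 and b = 0 → (7, 0)
  a = 7 and 2a + 3b = 25 → (7, 3.667)
  b = 8 and 2a + 3b = 25 → (0.5, 8)
  b = 8 and a = 0 → (0, 8)

Evaluating z = 9a - 2b at each vertex:
  (0, 0): z = 0
  (7, 0): z = 63
  (7, 3.667): z = 55.67
  (0.5, 8): z = -11.5
  (0, 8): z = -16

The minimum is at (0, 8) with z = -16.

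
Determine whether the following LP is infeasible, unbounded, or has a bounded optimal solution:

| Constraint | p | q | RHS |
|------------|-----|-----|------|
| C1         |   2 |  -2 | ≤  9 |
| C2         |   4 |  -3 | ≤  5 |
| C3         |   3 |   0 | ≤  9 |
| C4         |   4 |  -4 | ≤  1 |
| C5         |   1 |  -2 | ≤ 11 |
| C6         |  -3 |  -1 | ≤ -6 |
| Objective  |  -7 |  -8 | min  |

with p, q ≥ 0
Feasible point: (1, 3) satisfies every constraint, so the LP is feasible.
Direction d = (0, 1): for each constraint row a, a·d ≤ 0 —
  (2)(0) + (-2)(1) = -2 ≤ 0
  (4)(0) + (-3)(1) = -3 ≤ 0
  (3)(0) + (0)(1) = 0 ≤ 0
  (4)(0) + (-4)(1) = -4 ≤ 0
  (1)(0) + (-2)(1) = -2 ≤ 0
  (-3)(0) + (-1)(1) = -1 ≤ 0
and d ≥ 0, so (1, 3) + t·d stays feasible for every t ≥ 0. Along this ray z = -7p - 8q changes by -8 per unit t, so z → −∞.

The LP is unbounded; z can be made arbitrarily small.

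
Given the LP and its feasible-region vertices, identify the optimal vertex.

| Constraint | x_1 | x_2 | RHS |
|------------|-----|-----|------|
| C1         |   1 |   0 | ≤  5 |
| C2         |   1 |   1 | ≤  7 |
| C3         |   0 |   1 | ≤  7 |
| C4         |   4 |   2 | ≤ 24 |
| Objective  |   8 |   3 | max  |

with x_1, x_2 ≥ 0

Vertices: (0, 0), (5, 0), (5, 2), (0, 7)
Evaluating z = 8x_1 + 3x_2 at each vertex:
  (0, 0): z = 0
  (5, 0): z = 40
  (5, 2): z = 46
  (0, 7): z = 21

The largest value is z = 46, attained at (5, 2).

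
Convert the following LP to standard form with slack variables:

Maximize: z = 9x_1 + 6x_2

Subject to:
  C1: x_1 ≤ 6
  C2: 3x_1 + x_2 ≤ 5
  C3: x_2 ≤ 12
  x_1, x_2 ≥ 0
max z = 9x_1 + 6x_2

s.t.
  x_1 + s1 = 6
  3x_1 + x_2 + s2 = 5
  x_2 + s3 = 12
  x_1, x_2, s1, s2, s3 ≥ 0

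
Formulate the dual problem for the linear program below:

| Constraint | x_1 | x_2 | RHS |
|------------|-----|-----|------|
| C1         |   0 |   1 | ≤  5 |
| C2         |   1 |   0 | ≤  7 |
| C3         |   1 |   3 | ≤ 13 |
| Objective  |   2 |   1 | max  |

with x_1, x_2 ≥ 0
Minimize: z = 5y1 + 7y2 + 13y3

Subject to:
  C1: -y2 - y3 ≤ -2
  C2: -y1 - 3y3 ≤ -1
  y1, y2, y3 ≥ 0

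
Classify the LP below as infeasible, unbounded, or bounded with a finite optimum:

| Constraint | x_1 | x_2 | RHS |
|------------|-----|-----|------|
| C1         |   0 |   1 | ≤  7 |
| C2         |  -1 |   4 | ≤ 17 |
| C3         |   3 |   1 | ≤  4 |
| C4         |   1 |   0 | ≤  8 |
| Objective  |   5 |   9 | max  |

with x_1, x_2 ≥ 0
The point (0, 4) satisfies every constraint, so the LP is feasible; the constraints give x_1 ≤ 8 and x_2 ≤ 7, which with x_1, x_2 ≥ 0 keep the feasible region inside a bounded box. A feasible, bounded LP attains a finite optimum at a vertex.

Evaluating z = 5x_1 + 9x_2 at each vertex:
  (0, 0): z = 0
  (1.333, 0): z = 6.667
  (0, 4): z = 36

Bounded optimum: z* = 36 at (0, 4).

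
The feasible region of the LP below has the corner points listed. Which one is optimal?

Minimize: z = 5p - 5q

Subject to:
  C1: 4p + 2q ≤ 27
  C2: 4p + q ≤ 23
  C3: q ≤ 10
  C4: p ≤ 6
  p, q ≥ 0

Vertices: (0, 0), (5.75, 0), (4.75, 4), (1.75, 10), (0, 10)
Evaluating z = 5p - 5q at each vertex:
  (0, 0): z = 0
  (5.75, 0): z = 28.75
  (4.75, 4): z = 3.75
  (1.75, 10): z = -41.25
  (0, 10): z = -50

The smallest value is z = -50, attained at (0, 10).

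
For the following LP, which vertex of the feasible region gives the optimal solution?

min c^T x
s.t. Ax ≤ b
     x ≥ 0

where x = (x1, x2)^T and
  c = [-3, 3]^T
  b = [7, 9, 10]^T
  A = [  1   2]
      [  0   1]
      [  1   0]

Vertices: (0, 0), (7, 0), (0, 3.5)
Evaluating z = -3x1 + 3x2 at each vertex:
  (0, 0): z = 0
  (7, 0): z = -21
  (0, 3.5): z = 10.5

The smallest value is z = -21, attained at (7, 0).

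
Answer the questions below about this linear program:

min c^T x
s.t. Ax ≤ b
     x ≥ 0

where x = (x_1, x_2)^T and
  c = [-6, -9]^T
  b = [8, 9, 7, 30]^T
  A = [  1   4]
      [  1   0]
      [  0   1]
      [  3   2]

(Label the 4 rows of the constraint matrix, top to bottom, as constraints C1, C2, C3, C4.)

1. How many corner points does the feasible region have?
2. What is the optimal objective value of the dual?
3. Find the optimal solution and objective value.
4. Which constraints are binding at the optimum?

1. 3
2. -48 (by strong duality, equal to the primal optimum)
3. x_1 = 8, x_2 = 0, z = -48
4. C1, x_2 ≥ 0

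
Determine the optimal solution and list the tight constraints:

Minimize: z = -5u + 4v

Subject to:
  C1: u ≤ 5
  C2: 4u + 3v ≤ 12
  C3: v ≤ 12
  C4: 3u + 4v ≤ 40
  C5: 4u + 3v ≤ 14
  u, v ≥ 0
Optimal: u = 3, v = 0
Binding: C2, v ≥ 0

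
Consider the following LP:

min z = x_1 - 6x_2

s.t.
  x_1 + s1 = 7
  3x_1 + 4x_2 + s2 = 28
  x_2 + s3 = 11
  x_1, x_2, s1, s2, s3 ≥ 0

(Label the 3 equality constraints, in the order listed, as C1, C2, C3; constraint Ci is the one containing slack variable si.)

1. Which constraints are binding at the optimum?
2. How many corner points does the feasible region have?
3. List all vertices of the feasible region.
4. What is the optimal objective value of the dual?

1. C2, x_1 ≥ 0
2. 4
3. (0, 0), (7, 0), (7, 1.75), (0, 7)
4. -42 (by strong duality, equal to the primal optimum)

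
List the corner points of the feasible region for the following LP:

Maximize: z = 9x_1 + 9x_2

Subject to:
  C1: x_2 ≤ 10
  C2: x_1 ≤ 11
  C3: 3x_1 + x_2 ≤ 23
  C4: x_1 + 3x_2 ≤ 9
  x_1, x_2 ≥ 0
Each vertex is the intersection of two constraint boundaries that also satisfies all remaining constraints:
  x_1 = 0 and x_2 = 0 → (0, 0)
  3x_1 + x_2 = 23 and x_2 = 0 → (7.667, 0)
  3x_1 + x_2 = 23 and x_1 + 3x_2 = 9 → (7.5, 0.5)
  x_1 + 3x_2 = 9 and x_1 = 0 → (0, 3)

Vertices: (0, 0), (7.667, 0), (7.5, 0.5), (0, 3)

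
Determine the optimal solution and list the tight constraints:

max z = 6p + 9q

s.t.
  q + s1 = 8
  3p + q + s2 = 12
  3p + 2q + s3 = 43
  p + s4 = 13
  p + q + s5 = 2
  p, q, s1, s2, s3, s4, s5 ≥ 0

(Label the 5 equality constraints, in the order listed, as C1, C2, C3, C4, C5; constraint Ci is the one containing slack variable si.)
Optimal: p = 0, q = 2
Slack at optimum:
  C1: slack = 6
  C2: slack = 10
  C3: slack = 39
  C4: slack = 13
  C5: slack = 0 (binding)
  p ≥ 0: p = 0 (binding)
  q ≥ 0: q = 2
Binding constraints: C5, p ≥ 0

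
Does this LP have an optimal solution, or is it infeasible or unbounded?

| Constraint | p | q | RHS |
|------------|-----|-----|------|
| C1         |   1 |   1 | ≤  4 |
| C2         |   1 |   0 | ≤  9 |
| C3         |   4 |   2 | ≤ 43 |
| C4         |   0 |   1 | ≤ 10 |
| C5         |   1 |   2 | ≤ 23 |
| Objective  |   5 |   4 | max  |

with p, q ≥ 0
The point (4, 0) satisfies every constraint, so the LP is feasible; the constraints give p ≤ 9 and q ≤ 10, which with p, q ≥ 0 keep the feasible region inside a bounded box. A feasible, bounded LP attains a finite optimum at a vertex.

Evaluating z = 5p + 4q at each vertex:
  (0, 0): z = 0
  (4, 0): z = 20
  (0, 4): z = 16

Bounded optimum: z* = 20 at (4, 0).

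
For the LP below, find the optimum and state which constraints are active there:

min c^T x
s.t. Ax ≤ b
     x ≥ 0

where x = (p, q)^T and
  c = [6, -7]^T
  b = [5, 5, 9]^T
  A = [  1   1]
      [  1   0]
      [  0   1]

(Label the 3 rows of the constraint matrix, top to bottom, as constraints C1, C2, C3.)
Optimal: p = 0, q = 5
Slack at optimum:
  C1: slack = 0 (binding)
  C2: slack = 5
  C3: slack = 4
  p ≥ 0: p = 0 (binding)
  q ≥ 0: q = 5
Binding constraints: C1, p ≥ 0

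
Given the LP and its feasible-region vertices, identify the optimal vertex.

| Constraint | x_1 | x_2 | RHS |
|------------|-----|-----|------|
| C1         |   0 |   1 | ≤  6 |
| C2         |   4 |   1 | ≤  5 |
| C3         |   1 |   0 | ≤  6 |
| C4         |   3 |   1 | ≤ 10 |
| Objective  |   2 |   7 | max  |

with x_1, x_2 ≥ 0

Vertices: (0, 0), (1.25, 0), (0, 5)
Evaluating z = 2x_1 + 7x_2 at each vertex:
  (0, 0): z = 0
  (1.25, 0): z = 2.5
  (0, 5): z = 35

The largest value is z = 35, attained at (0, 5).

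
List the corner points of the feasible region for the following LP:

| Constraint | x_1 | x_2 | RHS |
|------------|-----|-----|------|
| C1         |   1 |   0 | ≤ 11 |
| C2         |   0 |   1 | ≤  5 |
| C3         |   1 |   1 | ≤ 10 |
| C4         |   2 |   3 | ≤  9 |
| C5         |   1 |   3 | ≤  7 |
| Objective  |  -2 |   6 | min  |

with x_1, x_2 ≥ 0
Each vertex is the intersection of two constraint boundaries that also satisfies all remaining constraints:
  x_1 = 0 and x_2 = 0 → (0, 0)
  2x_1 + 3x_2 = 9 and x_2 = 0 → (4.5, 0)
  2x_1 + 3x_2 = 9 and x_1 + 3x_2 = 7 → (2, 1.667)
  x_1 + 3x_2 = 7 and x_1 = 0 → (0, 2.333)

Vertices: (0, 0), (4.5, 0), (2, 1.667), (0, 2.333)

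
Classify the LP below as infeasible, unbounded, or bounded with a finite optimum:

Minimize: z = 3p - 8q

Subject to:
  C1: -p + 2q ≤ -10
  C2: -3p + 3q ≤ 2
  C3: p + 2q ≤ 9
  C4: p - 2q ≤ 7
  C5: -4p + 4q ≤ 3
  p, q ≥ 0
C4 requires p - 2q ≤ 7, while C1 (-p + 2q ≤ -10) is equivalent to p - 2q ≥ 10. Together they would need 10 ≤ p - 2q ≤ 7, which is impossible since 10 > 7. No point satisfies all constraints.

The feasible region is empty; the LP is infeasible.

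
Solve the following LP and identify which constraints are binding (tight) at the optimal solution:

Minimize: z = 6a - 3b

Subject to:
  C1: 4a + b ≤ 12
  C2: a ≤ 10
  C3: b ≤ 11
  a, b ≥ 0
Optimal: a = 0, b = 11
Slack at optimum:
  C1: slack = 1
  C2: slack = 10
  C3: slack = 0 (binding)
  a ≥ 0: a = 0 (binding)
  b ≥ 0: b = 11
Binding constraints: C3, a ≥ 0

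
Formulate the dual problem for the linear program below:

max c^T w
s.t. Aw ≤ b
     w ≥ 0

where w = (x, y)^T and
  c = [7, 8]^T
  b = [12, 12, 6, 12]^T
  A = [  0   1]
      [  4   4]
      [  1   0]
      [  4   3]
Minimize: z = 12y1 + 12y2 + 6y3 + 12y4

Subject to:
  C1: -4y2 - y3 - 4y4 ≤ -7
  C2: -y1 - 4y2 - 3y4 ≤ -8
  y1, y2, y3, y4 ≥ 0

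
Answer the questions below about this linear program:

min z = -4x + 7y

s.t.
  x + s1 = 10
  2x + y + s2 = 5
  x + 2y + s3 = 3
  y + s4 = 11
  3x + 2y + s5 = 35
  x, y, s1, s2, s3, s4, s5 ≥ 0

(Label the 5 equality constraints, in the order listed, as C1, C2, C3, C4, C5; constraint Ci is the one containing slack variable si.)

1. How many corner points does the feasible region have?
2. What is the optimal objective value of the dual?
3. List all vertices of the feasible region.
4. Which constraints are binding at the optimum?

1. 4
2. -10 (by strong duality, equal to the primal optimum)
3. (0, 0), (2.5, 0), (2.333, 0.3333), (0, 1.5)
4. C2, y ≥ 0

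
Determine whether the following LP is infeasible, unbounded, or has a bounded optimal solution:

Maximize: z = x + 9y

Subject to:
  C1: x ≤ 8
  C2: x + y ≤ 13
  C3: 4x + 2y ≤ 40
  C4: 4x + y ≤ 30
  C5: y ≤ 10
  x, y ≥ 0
The point (3, 10) satisfies every constraint, so the LP is feasible; the constraints give x ≤ 8 and y ≤ 10, which with x, y ≥ 0 keep the feasible region inside a bounded box. A feasible, bounded LP attains a finite optimum at a vertex.

Feasible with finite optimum z* = 93 at (3, 10).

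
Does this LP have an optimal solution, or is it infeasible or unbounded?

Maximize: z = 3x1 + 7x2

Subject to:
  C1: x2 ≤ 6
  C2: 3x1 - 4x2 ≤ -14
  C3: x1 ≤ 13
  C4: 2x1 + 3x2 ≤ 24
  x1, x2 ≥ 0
The point (3, 6) satisfies every constraint, so the LP is feasible; the constraints give x1 ≤ 13 and x2 ≤ 6, which with x1, x2 ≥ 0 keep the feasible region inside a bounded box. A feasible, bounded LP attains a finite optimum at a vertex.

Evaluating z = 3x1 + 7x2 at each vertex:
  (0, 3.5): z = 24.5
  (3.176, 5.882): z = 50.71
  (3, 6): z = 51
  (0, 6): z = 42

Feasible with finite optimum z* = 51 at (3, 6).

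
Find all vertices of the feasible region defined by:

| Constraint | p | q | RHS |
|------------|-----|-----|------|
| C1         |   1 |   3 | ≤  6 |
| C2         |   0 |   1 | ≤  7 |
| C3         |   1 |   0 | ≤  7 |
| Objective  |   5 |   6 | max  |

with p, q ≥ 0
Each vertex is the intersection of two constraint boundaries that also satisfies all remaining constraints:
  p = 0 and q = 0 → (0, 0)
  p + 3q = 6 and q = 0 → (6, 0)
  p + 3q = 6 and p = 0 → (0, 2)

Vertices: (0, 0), (6, 0), (0, 2)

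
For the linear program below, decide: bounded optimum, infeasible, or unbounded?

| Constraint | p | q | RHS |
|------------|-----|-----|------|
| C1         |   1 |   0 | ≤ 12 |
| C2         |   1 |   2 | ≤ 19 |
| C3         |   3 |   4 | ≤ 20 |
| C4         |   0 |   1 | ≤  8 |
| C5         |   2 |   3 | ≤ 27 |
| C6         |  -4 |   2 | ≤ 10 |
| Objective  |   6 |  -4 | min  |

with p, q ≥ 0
The point (0, 5) satisfies every constraint, so the LP is feasible; the constraints give p ≤ 12 and q ≤ 8, which with p, q ≥ 0 keep the feasible region inside a bounded box. A feasible, bounded LP attains a finite optimum at a vertex.

Evaluating z = 6p - 4q at each vertex:
  (0, 0): z = 0
  (6.667, 0): z = 40
  (0, 5): z = -20

Feasible with finite optimum z* = -20 at (0, 5).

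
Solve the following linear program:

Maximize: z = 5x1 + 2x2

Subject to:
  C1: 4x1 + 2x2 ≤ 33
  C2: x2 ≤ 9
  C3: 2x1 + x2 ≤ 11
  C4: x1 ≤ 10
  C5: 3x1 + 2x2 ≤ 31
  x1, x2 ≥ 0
x1 = 5.5, x2 = 0, z = 27.5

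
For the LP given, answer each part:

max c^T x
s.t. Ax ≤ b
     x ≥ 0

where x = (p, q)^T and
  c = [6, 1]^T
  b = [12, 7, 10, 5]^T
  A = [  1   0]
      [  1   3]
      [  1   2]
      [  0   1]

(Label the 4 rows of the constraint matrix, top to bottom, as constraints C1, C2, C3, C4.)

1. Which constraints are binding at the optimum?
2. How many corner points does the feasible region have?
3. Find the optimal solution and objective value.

1. C2, q ≥ 0
2. 3
3. p = 7, q = 0, z = 42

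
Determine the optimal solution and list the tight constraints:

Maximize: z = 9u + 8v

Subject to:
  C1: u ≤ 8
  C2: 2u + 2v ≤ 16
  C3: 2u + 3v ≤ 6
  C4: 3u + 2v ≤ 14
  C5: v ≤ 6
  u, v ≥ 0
Optimal: u = 3, v = 0
Slack at optimum:
  C1: slack = 5
  C2: slack = 10
  C3: slack = 0 (binding)
  C4: slack = 5
  C5: slack = 6
  u ≥ 0: u = 3
  v ≥ 0: v = 0 (binding)
Binding constraints: C3, v ≥ 0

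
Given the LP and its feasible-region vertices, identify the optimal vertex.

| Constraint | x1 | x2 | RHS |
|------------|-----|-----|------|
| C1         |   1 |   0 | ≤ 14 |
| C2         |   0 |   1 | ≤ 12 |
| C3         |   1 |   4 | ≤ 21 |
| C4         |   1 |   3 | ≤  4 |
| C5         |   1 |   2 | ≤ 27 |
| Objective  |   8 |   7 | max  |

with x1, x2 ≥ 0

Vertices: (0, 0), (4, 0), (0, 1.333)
(4, 0) with z = 32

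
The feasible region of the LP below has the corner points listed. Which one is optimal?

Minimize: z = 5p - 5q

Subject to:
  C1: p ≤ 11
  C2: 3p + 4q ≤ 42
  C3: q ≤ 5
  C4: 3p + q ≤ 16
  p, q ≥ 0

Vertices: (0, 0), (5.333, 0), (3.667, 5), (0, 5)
Evaluating z = 5p - 5q at each vertex:
  (0, 0): z = 0
  (5.333, 0): z = 26.67
  (3.667, 5): z = -6.667
  (0, 5): z = -25

The smallest value is z = -25, attained at (0, 5).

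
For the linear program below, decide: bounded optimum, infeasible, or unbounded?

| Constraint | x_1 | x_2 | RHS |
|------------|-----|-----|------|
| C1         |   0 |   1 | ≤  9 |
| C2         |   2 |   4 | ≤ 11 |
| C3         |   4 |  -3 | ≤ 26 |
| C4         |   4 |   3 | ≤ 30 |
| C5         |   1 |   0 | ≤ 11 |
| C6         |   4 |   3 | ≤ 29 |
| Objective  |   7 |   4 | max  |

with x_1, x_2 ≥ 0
The point (5.5, 0) satisfies every constraint, so the LP is feasible; the constraints give x_1 ≤ 11 and x_2 ≤ 9, which with x_1, x_2 ≥ 0 keep the feasible region inside a bounded box. A feasible, bounded LP attains a finite optimum at a vertex.

Evaluating z = 7x_1 + 4x_2 at each vertex:
  (0, 0): z = 0
  (5.5, 0): z = 38.5
  (0, 2.75): z = 11

Feasible with finite optimum z* = 38.5 at (5.5, 0).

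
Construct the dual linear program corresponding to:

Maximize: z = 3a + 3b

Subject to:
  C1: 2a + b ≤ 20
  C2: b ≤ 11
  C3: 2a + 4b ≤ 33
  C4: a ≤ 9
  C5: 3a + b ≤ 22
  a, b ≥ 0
Minimize: z = 20y1 + 11y2 + 33y3 + 9y4 + 22y5

Subject to:
  C1: -2y1 - 2y3 - y4 - 3y5 ≤ -3
  C2: -y1 - y2 - 4y3 - y5 ≤ -3
  y1, y2, y3, y4, y5 ≥ 0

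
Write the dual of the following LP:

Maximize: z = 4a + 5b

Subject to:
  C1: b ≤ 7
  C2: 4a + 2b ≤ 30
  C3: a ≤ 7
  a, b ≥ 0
Minimize: z = 7y1 + 30y2 + 7y3

Subject to:
  C1: -4y2 - y3 ≤ -4
  C2: -y1 - 2y2 ≤ -5
  y1, y2, y3 ≥ 0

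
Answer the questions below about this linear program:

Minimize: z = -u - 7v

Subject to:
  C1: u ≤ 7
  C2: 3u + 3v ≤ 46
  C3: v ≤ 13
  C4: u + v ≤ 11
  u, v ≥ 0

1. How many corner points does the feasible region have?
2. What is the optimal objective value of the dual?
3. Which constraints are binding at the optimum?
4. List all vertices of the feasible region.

1. 4
2. -77 (by strong duality, equal to the primal optimum)
3. C4, u ≥ 0
4. (0, 0), (7, 0), (7, 4), (0, 11)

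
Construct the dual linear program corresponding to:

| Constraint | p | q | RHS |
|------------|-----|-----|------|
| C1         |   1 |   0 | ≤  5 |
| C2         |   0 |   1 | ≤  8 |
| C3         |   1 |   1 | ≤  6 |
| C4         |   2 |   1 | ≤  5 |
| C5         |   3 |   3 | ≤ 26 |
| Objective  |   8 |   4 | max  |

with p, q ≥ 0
Minimize: z = 5y1 + 8y2 + 6y3 + 5y4 + 26y5

Subject to:
  C1: -y1 - y3 - 2y4 - 3y5 ≤ -8
  C2: -y2 - y3 - y4 - 3y5 ≤ -4
  y1, y2, y3, y4, y5 ≥ 0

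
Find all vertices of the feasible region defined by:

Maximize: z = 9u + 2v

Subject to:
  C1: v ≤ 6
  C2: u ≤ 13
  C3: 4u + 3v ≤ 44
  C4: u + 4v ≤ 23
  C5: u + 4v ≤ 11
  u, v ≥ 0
Each vertex is the intersection of two constraint boundaries that also satisfies all remaining constraints:
  u = 0 and v = 0 → (0, 0)
  4u + 3v = 44 and u + 4v = 11 → (11, 0)
  u + 4v = 11 and u = 0 → (0, 2.75)

Vertices: (0, 0), (11, 0), (0, 2.75)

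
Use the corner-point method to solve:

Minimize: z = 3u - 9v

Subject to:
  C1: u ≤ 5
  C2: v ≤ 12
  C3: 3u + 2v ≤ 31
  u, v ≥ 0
Each vertex is the intersection of two constraint boundaries that also satisfies all remaining constraints:
  u = 0 and v = 0 → (0, 0)
  u = 5 and v = 0 → (5, 0)
  u = 5 and 3u + 2v = 31 → (5, 8)
  v = 12 and 3u + 2v = 31 → (2.333, 12)
  v = 12 and u = 0 → (0, 12)

Evaluating z = 3u - 9v at each vertex:
  (0, 0): z = 0
  (5, 0): z = 15
  (5, 8): z = -57
  (2.333, 12): z = -101
  (0, 12): z = -108

The minimum is at (0, 12) with z = -108.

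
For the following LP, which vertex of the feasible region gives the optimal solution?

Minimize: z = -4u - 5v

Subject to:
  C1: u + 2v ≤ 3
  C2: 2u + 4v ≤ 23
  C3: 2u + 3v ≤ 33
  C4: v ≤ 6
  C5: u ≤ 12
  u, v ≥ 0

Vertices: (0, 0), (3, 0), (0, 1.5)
(3, 0) with z = -12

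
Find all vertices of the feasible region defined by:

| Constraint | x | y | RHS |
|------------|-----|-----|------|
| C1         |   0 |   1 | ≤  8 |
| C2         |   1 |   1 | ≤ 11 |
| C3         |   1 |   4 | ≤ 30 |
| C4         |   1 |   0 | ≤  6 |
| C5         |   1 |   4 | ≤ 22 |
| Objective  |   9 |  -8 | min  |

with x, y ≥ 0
Each vertex is the intersection of two constraint boundaries that also satisfies all remaining constraints:
  x = 0 and y = 0 → (0, 0)
  x = 6 and y = 0 → (6, 0)
  x = 6 and x + 4y = 22 → (6, 4)
  x + 4y = 22 and x = 0 → (0, 5.5)

Vertices: (0, 0), (6, 0), (6, 4), (0, 5.5)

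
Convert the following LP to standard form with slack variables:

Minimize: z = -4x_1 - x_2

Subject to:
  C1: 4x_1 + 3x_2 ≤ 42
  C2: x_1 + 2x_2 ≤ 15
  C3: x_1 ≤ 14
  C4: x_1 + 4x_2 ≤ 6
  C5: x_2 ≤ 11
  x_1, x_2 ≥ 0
min z = -4x_1 - x_2

s.t.
  4x_1 + 3x_2 + s1 = 42
  x_1 + 2x_2 + s2 = 15
  x_1 + s3 = 14
  x_1 + 4x_2 + s4 = 6
  x_2 + s5 = 11
  x_1, x_2, s1, s2, s3, s4, s5 ≥ 0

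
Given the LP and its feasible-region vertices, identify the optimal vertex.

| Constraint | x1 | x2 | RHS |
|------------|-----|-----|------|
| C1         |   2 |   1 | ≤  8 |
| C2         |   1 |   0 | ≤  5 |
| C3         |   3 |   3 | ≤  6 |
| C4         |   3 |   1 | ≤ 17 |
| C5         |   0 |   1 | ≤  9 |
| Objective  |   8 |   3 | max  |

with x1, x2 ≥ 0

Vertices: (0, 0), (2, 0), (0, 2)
(2, 0) with z = 16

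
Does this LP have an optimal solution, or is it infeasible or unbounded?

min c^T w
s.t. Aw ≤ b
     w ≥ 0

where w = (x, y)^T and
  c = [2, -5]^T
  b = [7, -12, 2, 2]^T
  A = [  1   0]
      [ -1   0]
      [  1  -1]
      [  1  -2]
One constraint requires x ≤ 7, while the constraint -x ≤ -12 is equivalent to x ≥ 12. Together they would need 12 ≤ x ≤ 7, which is impossible since 12 > 7. No point satisfies all constraints.

The feasible region is empty; the LP is infeasible.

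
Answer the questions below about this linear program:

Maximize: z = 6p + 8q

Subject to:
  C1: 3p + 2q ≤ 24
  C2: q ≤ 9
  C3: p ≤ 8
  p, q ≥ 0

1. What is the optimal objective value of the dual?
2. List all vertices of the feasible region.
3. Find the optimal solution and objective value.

1. 84 (by strong duality, equal to the primal optimum)
2. (0, 0), (8, 0), (2, 9), (0, 9)
3. p = 2, q = 9, z = 84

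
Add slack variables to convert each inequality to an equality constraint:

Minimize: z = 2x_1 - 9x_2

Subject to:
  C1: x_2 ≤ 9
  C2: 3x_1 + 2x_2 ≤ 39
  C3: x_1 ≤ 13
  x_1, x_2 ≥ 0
min z = 2x_1 - 9x_2

s.t.
  x_2 + s1 = 9
  3x_1 + 2x_2 + s2 = 39
  x_1 + s3 = 13
  x_1, x_2, s1, s2, s3 ≥ 0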